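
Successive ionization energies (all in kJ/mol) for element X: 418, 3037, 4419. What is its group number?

Group 1

Look for the largest jump between consecutive ionization energies: IE2/IE1 ≈ 7.3, far larger than any earlier ratio.
That jump marks the point where a core electron is being removed. So the atom has 1 valence electron.
A main-group element with 1 valence electron is in group 1.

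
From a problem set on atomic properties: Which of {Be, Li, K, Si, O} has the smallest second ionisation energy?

Si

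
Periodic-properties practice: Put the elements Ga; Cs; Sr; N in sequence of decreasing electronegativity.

N > Ga > Sr > Cs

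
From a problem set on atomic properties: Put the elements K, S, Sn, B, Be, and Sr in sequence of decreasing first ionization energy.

Be is in period 2, group 2; B is in period 2, group 13; S is in period 3, group 16; K is in period 4, group 1; Sr is in period 5, group 2; Sn is in period 5, group 14.
Removing the outermost electron gets harder across a period and easier down a group.
Here both period and group differ, so the two effects have to be weighed against each other.
Sr > K: the two effects oppose for this pair; the across-period effect wins (550 vs 419 kJ/mol).
Sn > Sr: Sn lies to the right of Sr in period 5, so the across-period effect alone puts Sn higher.
B > Sn: the two effects oppose for this pair; the down-group effect wins (801 vs 709 kJ/mol).
Be > B: this pair runs against the simple trend — see the exception note.
S > Be: period and group pull opposite ways; the across-period shift dominates (1000 vs 900 kJ/mol).
Note the exception: Be has a higher first ionization energy than B, contrary to the simple trend — removing B's lone 2p electron is easier than breaking Be's filled 2s².
For reference (kJ/mol): Be 900, B 801, S 1000, K 419, Sr 550, Sn 709.
So from highest to lowest: S > Be > B > Sn > Sr > K.

S > Be > B > Sn > Sr > K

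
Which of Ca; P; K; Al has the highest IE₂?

IE_2 is the cost of taking one more electron from the +1 cation: Ca⁺ still has 1 valence electron; P⁺ still has 4 valence electrons; K⁺ is the bare [Ar] core; Al⁺ still has 2 valence electrons.
Pulling an electron out of a noble-gas core costs far more than removing a remaining valence electron, so K sits at the high end of IE_2.
Valence configurations: Ca⁺ [Ar]4s¹, P⁺ [Ne]3s²3p², Al⁺ [Ne]3s².
The numbers (kJ/mol): Ca 1145, P 1907, K 3052, Al 1817.
So the second ionization energies run Ca < Al < P < K.

K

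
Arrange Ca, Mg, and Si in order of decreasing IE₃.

The third ionization energy removes an electron from the +2 ion. For each element: Ca²⁺ is the bare [Ar] core; Mg²⁺ is the bare [Ne] core; Si²⁺ still has 2 valence electrons.
Breaking into a closed-shell core is much more expensive than removing a leftover valence electron — Ca and Mg have the largest IE_3 here.
Tabulated IE_3 (kJ/mol): Ca 4912, Mg 7733, Si 3232.
Overall IE_3 order: Si < Ca < Mg.

Mg > Ca > Si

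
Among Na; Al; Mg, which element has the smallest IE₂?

Mg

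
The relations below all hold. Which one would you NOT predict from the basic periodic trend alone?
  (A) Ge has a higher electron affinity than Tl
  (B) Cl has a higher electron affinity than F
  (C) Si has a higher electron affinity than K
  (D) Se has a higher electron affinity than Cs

(B)

The general trend: electron affinity increases across a period and decreases down a group.
(A) Ge (period 4, group 14) vs Tl (period 6, group 13): the stated order agrees with the simple trend.
(B) Cl (period 3, group 17) vs F (period 2, group 17): the stated order contradicts the simple trend.
(C) Si (period 3, group 14) vs K (period 4, group 1): the stated order agrees with the simple trend.
(D) Se (period 4, group 16) vs Cs (period 6, group 1): the stated order agrees with the simple trend.
The exception is (B): F's small 2p subshell makes the incoming electron feel strong e⁻–e⁻ repulsion, so Cl actually releases more energy on gaining an electron.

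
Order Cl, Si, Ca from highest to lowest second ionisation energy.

Cl > Si > Ca

IE_2 is the cost of taking one more electron from the +1 cation: Cl⁺ still has 6 valence electrons; Si⁺ still has 3 valence electrons; Ca⁺ still has 1 valence electron.
All are still removing valence electrons, so compare the +1 ions as you would atoms: IE_2 generally rises across a period (higher Z_eff) and falls down a group (larger shell), subject to the usual subshell exceptions.
Valence configurations: Cl⁺ [Ne]3s²3p⁴, Si⁺ [Ne]3s²3p¹, Ca⁺ [Ar]4s¹.
Tabulated IE_2 (kJ/mol): Cl 2298, Si 1577, Ca 1145.
So the second ionization energies run Ca < Si < Cl.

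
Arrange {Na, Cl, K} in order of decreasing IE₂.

Na > K > Cl

After 1 electron has been removed, what remains? Na⁺ is the bare [Ne] core; Cl⁺ still has 6 valence electrons; K⁺ is the bare [Ar] core.
Breaking into a closed-shell core is much more expensive than removing a leftover valence electron — K and Na have the largest IE_2 here.
Approximate IE_2 values (kJ/mol): Na 4562, Cl 2298, K 3052.
So the second ionization energies run Cl < K < Na.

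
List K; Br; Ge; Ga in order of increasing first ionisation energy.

K is in period 4, group 1; Ga is in period 4, group 13; Ge is in period 4, group 14; Br is in period 4, group 17.
Across a period the outer electron is held more tightly (higher IE₁); down a group it sits in a higher shell, more shielded, and comes off more easily.
All lie in period 4, so first ionization energy increases left to right.
So from lowest to highest: K < Ga < Ge < Br.

K < Ga < Ge < Br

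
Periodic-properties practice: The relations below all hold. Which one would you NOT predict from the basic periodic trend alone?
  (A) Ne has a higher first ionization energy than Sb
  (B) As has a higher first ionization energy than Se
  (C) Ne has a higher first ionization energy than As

The general trend: first ionization energy increases across a period and decreases down a group.
(A) Ne (period 2, group 18) vs Sb (period 5, group 15): the stated order agrees with the simple trend.
(B) As (period 4, group 15) vs Se (period 4, group 16): the stated order contradicts the simple trend.
(C) Ne (period 2, group 18) vs As (period 4, group 15): the stated order agrees with the simple trend.
The exception is (B): Se (4p⁴) ionizes more easily than half-filled As (4p³).

(B)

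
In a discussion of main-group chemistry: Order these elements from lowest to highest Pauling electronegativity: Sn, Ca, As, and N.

Ca < Sn < As < N

Electronegativity increases across a period and decreases down a group, tracking effective nuclear charge and atomic size.
Here both period and group differ, so the two effects have to be weighed against each other.
Sn > Ca: period and group pull opposite ways; the across-period shift dominates (1.96 vs 1.00).
As > Sn: both effects reinforce here, so As is clearly the higher of the two.
N > As: they share group 15; the group trend gives N the larger value.
Approximate values (Pauling): N 3.04, Ca 1.00, As 2.18, Sn 1.96.
So from lowest to highest: Ca < Sn < As < N.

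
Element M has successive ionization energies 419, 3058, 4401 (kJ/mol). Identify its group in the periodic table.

Group 1

Look for the largest jump between consecutive ionization energies: IE2/IE1 ≈ 7.3, far larger than any earlier ratio.
That jump marks the point where a core electron is being removed. So the atom has 1 valence electron.
A main-group element with 1 valence electron is in group 1.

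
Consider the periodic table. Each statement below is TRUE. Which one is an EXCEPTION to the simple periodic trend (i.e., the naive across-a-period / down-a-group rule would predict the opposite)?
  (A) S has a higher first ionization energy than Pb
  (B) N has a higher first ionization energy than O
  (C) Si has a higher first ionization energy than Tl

(B)

The general trend: first ionization energy increases across a period and decreases down a group.
(A) S (period 3, group 16) vs Pb (period 6, group 14): the stated order agrees with the simple trend.
(B) N (period 2, group 15) vs O (period 2, group 16): the stated order contradicts the simple trend.
(C) Si (period 3, group 14) vs Tl (period 6, group 13): the stated order agrees with the simple trend.
The exception is (B): pairing an electron in O's 2p⁴ costs repulsion energy, so O ionizes more easily than half-filled N (2p³).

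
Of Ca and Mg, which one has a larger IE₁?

Mg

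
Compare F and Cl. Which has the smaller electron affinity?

F

Electron affinity generally becomes more exothermic across a period toward the halogens and less exothermic down a group.
All are in group 17; the group trend (electron affinity increases up the group) applies, with the exception below.
Note the exception: Cl has a higher electron affinity than F, contrary to the simple trend — F's small 2p subshell makes the incoming electron feel strong e⁻–e⁻ repulsion, so Cl actually releases more energy on gaining an electron.
Tabulated electron affinity (kJ/mol): F 328, Cl 349.
So F has the smaller electron affinity (F < Cl).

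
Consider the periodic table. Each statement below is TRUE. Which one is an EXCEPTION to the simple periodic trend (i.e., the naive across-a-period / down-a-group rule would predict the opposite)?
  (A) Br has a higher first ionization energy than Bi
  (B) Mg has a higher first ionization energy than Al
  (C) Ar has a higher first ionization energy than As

(B)

The general trend: first ionization energy increases across a period and decreases down a group.
(A) Br (period 4, group 17) vs Bi (period 6, group 15): the stated order agrees with the simple trend.
(B) Mg (period 3, group 2) vs Al (period 3, group 13): the stated order contradicts the simple trend.
(C) Ar (period 3, group 18) vs As (period 4, group 15): the stated order agrees with the simple trend.
The exception is (B): Al's single 3p electron is easier to remove than one from Mg's filled 3s².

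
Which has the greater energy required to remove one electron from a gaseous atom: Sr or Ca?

Ca is in period 4, group 2; Sr is in period 5, group 2.
First ionization energy rises across a period (greater Z_eff holds electrons more tightly) and falls down a group (valence electrons are farther from the nucleus).
All are in group 2, so first ionization energy increases up the group.
So Ca has the greater energy required to remove one electron from a gaseous atom (Ca > Sr).

Ca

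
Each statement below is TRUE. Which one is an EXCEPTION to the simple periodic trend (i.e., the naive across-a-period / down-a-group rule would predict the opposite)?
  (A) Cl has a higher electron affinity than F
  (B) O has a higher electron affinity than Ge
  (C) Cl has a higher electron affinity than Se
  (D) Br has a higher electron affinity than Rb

The general trend: electron affinity increases across a period and decreases down a group.
(A) Cl (period 3, group 17) vs F (period 2, group 17): the stated order contradicts the simple trend.
(B) O (period 2, group 16) vs Ge (period 4, group 14): the stated order agrees with the simple trend.
(C) Cl (period 3, group 17) vs Se (period 4, group 16): the stated order agrees with the simple trend.
(D) Br (period 4, group 17) vs Rb (period 5, group 1): the stated order agrees with the simple trend.
The exception is (A): F's small 2p subshell makes the incoming electron feel strong e⁻–e⁻ repulsion, so Cl actually releases more energy on gaining an electron.

(A)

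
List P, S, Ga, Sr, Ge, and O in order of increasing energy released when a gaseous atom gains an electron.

Sr < Ga < P < Ge < O < S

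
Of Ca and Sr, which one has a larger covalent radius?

Ca is in period 4, group 2; Sr is in period 5, group 2.
Across a period the added protons contract the valence shell; down a group each new principal shell makes the atom larger.
All are in group 2, so atomic radius increases down the group.
So Sr has the larger covalent radius (Sr > Ca).

Sr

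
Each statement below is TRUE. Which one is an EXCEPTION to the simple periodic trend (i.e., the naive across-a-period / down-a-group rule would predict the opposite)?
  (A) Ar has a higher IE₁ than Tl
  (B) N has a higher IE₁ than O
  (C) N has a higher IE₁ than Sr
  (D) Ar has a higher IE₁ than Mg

(B)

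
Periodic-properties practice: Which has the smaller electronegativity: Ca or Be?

Be is in period 2, group 2; Ca is in period 4, group 2.
Atoms toward the upper right of the periodic table pull bonding electrons most strongly.
All are in group 2, so electronegativity increases up the group.
So Ca has the smaller electronegativity (Ca < Be).

Ca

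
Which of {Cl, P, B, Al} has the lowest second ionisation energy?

Al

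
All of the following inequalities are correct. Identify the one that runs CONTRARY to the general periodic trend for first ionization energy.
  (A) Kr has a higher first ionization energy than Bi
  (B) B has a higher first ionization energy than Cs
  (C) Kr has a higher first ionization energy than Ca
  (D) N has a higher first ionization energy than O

The general trend: first ionization energy increases across a period and decreases down a group.
(A) Kr (period 4, group 18) vs Bi (period 6, group 15): the stated order agrees with the simple trend.
(B) B (period 2, group 13) vs Cs (period 6, group 1): the stated order agrees with the simple trend.
(C) Kr (period 4, group 18) vs Ca (period 4, group 2): the stated order agrees with the simple trend.
(D) N (period 2, group 15) vs O (period 2, group 16): the stated order contradicts the simple trend.
The exception is (D): pairing an electron in O's 2p⁴ costs repulsion energy, so O ionizes more easily than half-filled N (2p³).

(D)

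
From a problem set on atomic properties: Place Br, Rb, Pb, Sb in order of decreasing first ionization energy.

Br, Sb, Pb, Rb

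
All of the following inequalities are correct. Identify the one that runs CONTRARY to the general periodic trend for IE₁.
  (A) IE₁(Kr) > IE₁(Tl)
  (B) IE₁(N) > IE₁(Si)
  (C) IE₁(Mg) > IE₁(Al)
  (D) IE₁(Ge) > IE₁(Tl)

(C)

The general trend: IE₁ increases across a period and decreases down a group.
(A) Kr (period 4, group 18) vs Tl (period 6, group 13): the stated order agrees with the simple trend.
(B) N (period 2, group 15) vs Si (period 3, group 14): the stated order agrees with the simple trend.
(C) Mg (period 3, group 2) vs Al (period 3, group 13): the stated order contradicts the simple trend.
(D) Ge (period 4, group 14) vs Tl (period 6, group 13): the stated order agrees with the simple trend.
The exception is (C): Al's single 3p electron is easier to remove than one from Mg's filled 3s².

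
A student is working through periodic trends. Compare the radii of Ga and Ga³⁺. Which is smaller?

Ga³⁺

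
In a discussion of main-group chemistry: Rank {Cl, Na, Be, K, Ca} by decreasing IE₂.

Consider each +1 ion: Cl⁺ still has 6 valence electrons; Na⁺ is the bare [Ne] core; Be⁺ still has 1 valence electron; K⁺ is the bare [Ar] core; Ca⁺ still has 1 valence electron.
Breaking into a closed-shell core is much more expensive than removing a leftover valence electron — K and Na have the largest IE_2 here.
Valence configurations: Cl⁺ [Ne]3s²3p⁴, Be⁺ [He]2s¹, Ca⁺ [Ar]4s¹.
Approximate IE_2 values (kJ/mol): Cl 2298, Na 4562, Be 1757, K 3052, Ca 1145.
So the second ionization energies run Ca < Be < Cl < K < Na.

Na, K, Cl, Be, Ca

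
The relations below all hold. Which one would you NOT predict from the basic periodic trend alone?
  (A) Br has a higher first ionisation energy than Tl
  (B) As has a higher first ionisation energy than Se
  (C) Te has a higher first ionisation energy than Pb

The general trend: first ionisation energy increases across a period and decreases down a group.
(A) Br (period 4, group 17) vs Tl (period 6, group 13): the stated order agrees with the simple trend.
(B) As (period 4, group 15) vs Se (period 4, group 16): the stated order contradicts the simple trend.
(C) Te (period 5, group 16) vs Pb (period 6, group 14): the stated order agrees with the simple trend.
The exception is (B): Se (4p⁴) ionizes more easily than half-filled As (4p³).

(B)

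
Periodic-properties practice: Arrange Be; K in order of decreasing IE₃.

Be, K

After 2 electrons have been removed, what remains? Be²⁺ is the bare [He] core; K²⁺ is already 1 electron into the core.
All of these are removing an electron from a noble-gas core or deeper; the smaller core (lower principal quantum number) is held far more tightly, and within a period the higher nuclear charge binds the same core more tightly.
Approximate IE_3 values (kJ/mol): Be 14849, K 4420.
Hence IE_3: K < Be.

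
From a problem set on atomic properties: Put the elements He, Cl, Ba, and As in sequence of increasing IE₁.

Ba < As < Cl < He

He is in period 1, group 18; Cl is in period 3, group 17; As is in period 4, group 15; Ba is in period 6, group 2.
First ionization energy rises across a period (greater Z_eff holds electrons more tightly) and falls down a group (valence electrons are farther from the nucleus).
Here both period and group differ, so the two effects have to be weighed against each other.
As > Ba: relative to Ba, both the across-period and down-group shifts push As's first ionization energy up.
Cl > As: both effects reinforce here, so Cl is clearly the higher of the two.
He > Cl: relative to Cl, both the across-period and down-group shifts push He's first ionization energy up.
For reference (kJ/mol): He 2372, Cl 1251, As 947, Ba 503.
So from lowest to highest: Ba < As < Cl < He.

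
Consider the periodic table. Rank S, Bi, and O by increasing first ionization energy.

O is in period 2, group 16; S is in period 3, group 16; Bi is in period 6, group 15.
Removing the outermost electron gets harder across a period and easier down a group.
Neither a single period nor a single group — weigh both effects.
S > Bi: both effects reinforce here, so S is clearly the higher of the two.
O > S: they share group 16; the group trend gives O the larger value.
Tabulated first ionization energy (kJ/mol): O 1314, S 1000, Bi 703.
So from lowest to highest: Bi < S < O.

Bi < S < O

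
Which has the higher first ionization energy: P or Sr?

P

P is in period 3, group 15; Sr is in period 5, group 2.
Removing the outermost electron gets harder across a period and easier down a group.
Here both period and group differ, so the two effects have to be weighed against each other.
P > Sr: relative to Sr, both the across-period and down-group shifts push P's first ionization energy up.
Approximate values (kJ/mol): P 1012, Sr 550.
So P has the higher first ionization energy (P > Sr).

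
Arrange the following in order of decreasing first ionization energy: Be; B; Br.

Br > Be > B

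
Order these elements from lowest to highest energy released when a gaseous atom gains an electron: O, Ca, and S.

O is in period 2, group 16; S is in period 3, group 16; Ca is in period 4, group 2.
Atoms with high Z_eff and room in the valence shell (especially the halogens) have the most exothermic electron affinities.
Here both period and group differ, so the two effects have to be weighed against each other.
O > Ca: relative to Ca, both the across-period and down-group shifts push O's electron affinity up.
S > O: this pair runs against the simple trend — see the exception note.
Note the exception: S has a higher electron affinity than O, contrary to the simple trend — the compact 2p subshell of O repels the added electron more than S's larger 3p does.
Tabulated electron affinity (kJ/mol): O 141, S 200, Ca 2.
So from lowest to highest: Ca < O < S.

Ca < O < S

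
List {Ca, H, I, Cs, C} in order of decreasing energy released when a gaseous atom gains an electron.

H is in period 1, group 1; C is in period 2, group 14; Ca is in period 4, group 2; I is in period 5, group 17; Cs is in period 6, group 1.
Atoms with high Z_eff and room in the valence shell (especially the halogens) have the most exothermic electron affinities.
These span different periods and groups, so the two trends combine.
Cs > Ca: this pair runs against the simple trend — see the exception note.
H > Cs: H sits above Cs in group 1, so the down-group effect alone puts H higher.
C > H: period and group pull opposite ways; the across-period shift dominates (122 vs 73 kJ/mol).
I > C: the two effects oppose for this pair; the across-period effect wins (295 vs 122 kJ/mol).
Note the exception: Cs has a higher electron affinity than Ca, contrary to the simple trend — adding an electron to Ca (ns²) has to open a new, higher-energy np subshell, which is unfavourable.
Approximate values (kJ/mol): H 73, C 122, Ca 2, I 295, Cs 46.
So from highest to lowest: I > C > H > Cs > Ca.

I, C, H, Cs, Ca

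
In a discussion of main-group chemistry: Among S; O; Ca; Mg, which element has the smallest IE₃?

The third ionization energy removes an electron from the +2 ion. For each element: S²⁺ still has 4 valence electrons; O²⁺ still has 4 valence electrons; Ca²⁺ is the bare [Ar] core; Mg²⁺ is the bare [Ne] core.
Usually core removal costs more than valence removal, but here the competition is close: a tightly held n=2 valence electron can cost more to remove than an n=3 core electron, so the actual values have to decide it.
Valence configurations: S²⁺ [Ne]3s²3p², O²⁺ [He]2s²2p².
Approximate IE_3 values (kJ/mol): S 3357, O 5300, Ca 4912, Mg 7733.
So the third ionization energies run S < Ca < O < Mg.

S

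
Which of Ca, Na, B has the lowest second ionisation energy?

The second ionization energy removes an electron from the +1 ion. For each element: Ca⁺ still has 1 valence electron; Na⁺ is the bare [Ne] core; B⁺ still has 2 valence electrons.
Breaking into a closed-shell core is much more expensive than removing a leftover valence electron — Na has the largest IE_2 here.
Valence configurations: Ca⁺ [Ar]4s¹, B⁺ [He]2s².
The numbers (kJ/mol): Ca 1145, Na 4562, B 2427.
Hence IE_2: Ca < B < Na.

Ca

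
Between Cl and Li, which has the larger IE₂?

Li

The second ionization energy removes an electron from the +1 ion. For each element: Cl⁺ still has 6 valence electrons; Li⁺ is the bare [He] core.
Core electrons are held far more tightly than valence electrons, so Li tops the IE_2 order.
Approximate IE_2 values (kJ/mol): Cl 2298, Li 7298.
Overall IE_2 order: Cl < Li.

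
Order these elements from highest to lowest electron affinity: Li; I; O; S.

Li is in period 2, group 1; O is in period 2, group 16; S is in period 3, group 16; I is in period 5, group 17.
Adding an electron releases more energy for atoms nearer the top right (short of the noble gases).
These span different periods and groups, so the two trends combine.
O > Li: O lies to the right of Li in period 2, so the across-period effect alone puts O higher.
S > O: this pair runs against the simple trend — see the exception note.
I > S: period and group pull opposite ways; the across-period shift dominates (295 vs 200 kJ/mol).
Note the exception: S has a higher electron affinity than O, contrary to the simple trend — the compact 2p subshell of O repels the added electron more than S's larger 3p does.
Tabulated electron affinity (kJ/mol): Li 60, O 141, S 200, I 295.
So from highest to lowest: I > S > O > Li.

I > S > O > Li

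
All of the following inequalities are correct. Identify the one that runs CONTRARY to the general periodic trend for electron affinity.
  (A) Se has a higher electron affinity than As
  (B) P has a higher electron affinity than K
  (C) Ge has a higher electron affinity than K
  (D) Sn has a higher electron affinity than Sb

The general trend: electron affinity increases across a period and decreases down a group.
(A) Se (period 4, group 16) vs As (period 4, group 15): the stated order agrees with the simple trend.
(B) P (period 3, group 15) vs K (period 4, group 1): the stated order agrees with the simple trend.
(C) Ge (period 4, group 14) vs K (period 4, group 1): the stated order agrees with the simple trend.
(D) Sn (period 5, group 14) vs Sb (period 5, group 15): the stated order contradicts the simple trend.
The exception is (D): adding an electron to Sb's half-filled 5p³ is unfavourable, so Sn has the more exothermic EA.

(D)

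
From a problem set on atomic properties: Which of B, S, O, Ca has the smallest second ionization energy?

After 1 electron has been removed, what remains? B⁺ still has 2 valence electrons; S⁺ still has 5 valence electrons; O⁺ still has 5 valence electrons; Ca⁺ still has 1 valence electron.
All are still removing valence electrons, so compare the +1 ions as you would atoms: IE_2 generally rises across a period (higher Z_eff) and falls down a group (larger shell), subject to the usual subshell exceptions.
Valence configurations: B⁺ [He]2s², S⁺ [Ne]3s²3p³, O⁺ [He]2s²2p³, Ca⁺ [Ar]4s¹.
Tabulated IE_2 (kJ/mol): B 2427, S 2252, O 3388, Ca 1145.
Overall IE_2 order: Ca < S < B < O.

Ca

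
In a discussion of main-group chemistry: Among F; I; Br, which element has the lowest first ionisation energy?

I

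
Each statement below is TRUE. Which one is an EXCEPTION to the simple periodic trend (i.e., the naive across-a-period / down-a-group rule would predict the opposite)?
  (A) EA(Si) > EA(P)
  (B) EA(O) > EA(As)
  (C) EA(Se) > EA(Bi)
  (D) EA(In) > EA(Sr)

(A)

The general trend: electron affinity increases across a period and decreases down a group.
(A) Si (period 3, group 14) vs P (period 3, group 15): the stated order contradicts the simple trend.
(B) O (period 2, group 16) vs As (period 4, group 15): the stated order agrees with the simple trend.
(C) Se (period 4, group 16) vs Bi (period 6, group 15): the stated order agrees with the simple trend.
(D) In (period 5, group 13) vs Sr (period 5, group 2): the stated order agrees with the simple trend.
The exception is (A): adding an electron to P's half-filled 3p³ is unfavourable, so Si (3p²) has the more exothermic EA.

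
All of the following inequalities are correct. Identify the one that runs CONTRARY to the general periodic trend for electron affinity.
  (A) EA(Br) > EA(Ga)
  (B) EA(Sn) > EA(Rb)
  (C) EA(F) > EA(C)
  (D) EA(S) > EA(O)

The general trend: electron affinity increases across a period and decreases down a group.
(A) Br (period 4, group 17) vs Ga (period 4, group 13): the stated order agrees with the simple trend.
(B) Sn (period 5, group 14) vs Rb (period 5, group 1): the stated order agrees with the simple trend.
(C) F (period 2, group 17) vs C (period 2, group 14): the stated order agrees with the simple trend.
(D) S (period 3, group 16) vs O (period 2, group 16): the stated order contradicts the simple trend.
The exception is (D): the compact 2p subshell of O repels the added electron more than S's larger 3p does.

(D)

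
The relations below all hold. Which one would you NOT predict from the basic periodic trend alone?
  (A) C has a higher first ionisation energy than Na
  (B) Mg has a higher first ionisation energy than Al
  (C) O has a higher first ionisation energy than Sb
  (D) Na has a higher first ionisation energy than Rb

The general trend: first ionisation energy increases across a period and decreases down a group.
(A) C (period 2, group 14) vs Na (period 3, group 1): the stated order agrees with the simple trend.
(B) Mg (period 3, group 2) vs Al (period 3, group 13): the stated order contradicts the simple trend.
(C) O (period 2, group 16) vs Sb (period 5, group 15): the stated order agrees with the simple trend.
(D) Na (period 3, group 1) vs Rb (period 5, group 1): the stated order agrees with the simple trend.
The exception is (B): Al's single 3p electron is easier to remove than one from Mg's filled 3s².

(B)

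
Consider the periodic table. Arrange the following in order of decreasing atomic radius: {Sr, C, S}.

Across a period the added protons contract the valence shell; down a group each new principal shell makes the atom larger.
Neither a single period nor a single group — weigh both effects.
S > C: the two effects oppose for this pair; the down-group effect wins (103 vs 75 pm).
Sr > S: both effects reinforce here, so Sr is clearly the larger of the two.
For reference (pm): C 75, S 103, Sr 185.
So from largest to smallest: Sr > S > C.

Sr > S > C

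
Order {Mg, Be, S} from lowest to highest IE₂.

Mg < Be < S

Consider each +1 ion: Mg⁺ still has 1 valence electron; Be⁺ still has 1 valence electron; S⁺ still has 5 valence electrons.
All are still removing valence electrons, so compare the +1 ions as you would atoms: IE_2 generally rises across a period (higher Z_eff) and falls down a group (larger shell), subject to the usual subshell exceptions.
Valence configurations: Mg⁺ [Ne]3s¹, Be⁺ [He]2s¹, S⁺ [Ne]3s²3p³.
The numbers (kJ/mol): Mg 1451, Be 1757, S 2252.
So the second ionization energies run Mg < Be < S.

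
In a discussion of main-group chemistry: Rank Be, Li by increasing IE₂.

Be < Li

The second ionization energy removes an electron from the +1 ion. For each element: Be⁺ still has 1 valence electron; Li⁺ is the bare [He] core.
Core electrons are held far more tightly than valence electrons, so Li tops the IE_2 order.
The numbers (kJ/mol): Be 1757, Li 7298.
Hence IE_2: Be < Li.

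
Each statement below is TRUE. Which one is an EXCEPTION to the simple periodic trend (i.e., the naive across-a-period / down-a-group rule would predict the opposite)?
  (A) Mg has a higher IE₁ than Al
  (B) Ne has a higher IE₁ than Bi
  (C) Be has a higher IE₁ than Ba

(A)

The general trend: IE₁ increases across a period and decreases down a group.
(A) Mg (period 3, group 2) vs Al (period 3, group 13): the stated order contradicts the simple trend.
(B) Ne (period 2, group 18) vs Bi (period 6, group 15): the stated order agrees with the simple trend.
(C) Be (period 2, group 2) vs Ba (period 6, group 2): the stated order agrees with the simple trend.
The exception is (A): Al's single 3p electron is easier to remove than one from Mg's filled 3s².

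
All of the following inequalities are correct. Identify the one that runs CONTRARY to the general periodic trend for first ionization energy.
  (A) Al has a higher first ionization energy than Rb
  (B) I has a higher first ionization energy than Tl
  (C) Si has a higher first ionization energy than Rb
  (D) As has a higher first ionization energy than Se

(D)

The general trend: first ionization energy increases across a period and decreases down a group.
(A) Al (period 3, group 13) vs Rb (period 5, group 1): the stated order agrees with the simple trend.
(B) I (period 5, group 17) vs Tl (period 6, group 13): the stated order agrees with the simple trend.
(C) Si (period 3, group 14) vs Rb (period 5, group 1): the stated order agrees with the simple trend.
(D) As (period 4, group 15) vs Se (period 4, group 16): the stated order contradicts the simple trend.
The exception is (D): Se (4p⁴) ionizes more easily than half-filled As (4p³).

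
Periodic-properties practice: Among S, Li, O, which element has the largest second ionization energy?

IE_2 is the cost of taking one more electron from the +1 cation: S⁺ still has 5 valence electrons; Li⁺ is the bare [He] core; O⁺ still has 5 valence electrons.
Breaking into a closed-shell core is much more expensive than removing a leftover valence electron — Li has the largest IE_2 here.
Valence configurations: S⁺ [Ne]3s²3p³, O⁺ [He]2s²2p³.
The numbers (kJ/mol): S 2252, Li 7298, O 3388.
Putting it together, IE_2: S < O < Li.

Li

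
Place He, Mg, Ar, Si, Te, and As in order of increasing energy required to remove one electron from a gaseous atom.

Mg < Si < Te < As < Ar < He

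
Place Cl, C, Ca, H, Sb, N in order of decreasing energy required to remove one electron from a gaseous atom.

H is in period 1, group 1; C is in period 2, group 14; N is in period 2, group 15; Cl is in period 3, group 17; Ca is in period 4, group 2; Sb is in period 5, group 15.
IE₁ increases left→right with effective nuclear charge and decreases top→bottom as the valence shell moves farther out.
Here both period and group differ, so the two effects have to be weighed against each other.
Sb > Ca: period and group pull opposite ways; the across-period shift dominates (831 vs 590 kJ/mol).
C > Sb: period and group pull opposite ways; the down-group shift dominates (1086 vs 831 kJ/mol).
Cl > C: the two effects oppose for this pair; the across-period effect wins (1251 vs 1086 kJ/mol).
H > Cl: period and group pull opposite ways; the down-group shift dominates (1312 vs 1251 kJ/mol).
N > H: the two effects oppose for this pair; the across-period effect wins (1402 vs 1312 kJ/mol).
Approximate values (kJ/mol): H 1312, C 1086, N 1402, Cl 1251, Ca 590, Sb 831.
So from highest to lowest: N > H > Cl > C > Sb > Ca.

N, H, Cl, C, Sb, Ca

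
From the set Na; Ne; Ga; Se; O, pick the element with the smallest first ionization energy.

Na

IE₁ increases left→right with effective nuclear charge and decreases top→bottom as the valence shell moves farther out.
Here both period and group differ, so the two effects have to be weighed against each other.
Ga > Na: the two effects oppose for this pair; the across-period effect wins (579 vs 496 kJ/mol).
Se > Ga: both are in period 4; the period trend gives Se the larger value.
O > Se: O sits above Se in group 16, so the down-group effect alone puts O higher.
Ne > O: both are in period 2; the period trend gives Ne the larger value.
For reference (kJ/mol): O 1314, Ne 2081, Na 496, Ga 579, Se 941.
The smallest first ionization energy among these belongs to Na.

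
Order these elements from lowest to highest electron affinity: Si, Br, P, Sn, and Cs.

Cs, P, Sn, Si, Br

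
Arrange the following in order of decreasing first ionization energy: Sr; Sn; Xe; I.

Sr is in period 5, group 2; Sn is in period 5, group 14; I is in period 5, group 17; Xe is in period 5, group 18.
Removing the outermost electron gets harder across a period and easier down a group.
All lie in period 5, so first ionization energy increases left to right.
So from highest to lowest: Xe > I > Sn > Sr.

Xe, I, Sn, Sr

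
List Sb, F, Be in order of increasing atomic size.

Be is in period 2, group 2; F is in period 2, group 17; Sb is in period 5, group 15.
Moving right in a period, electrons are added to the same shell under a stronger nuclear pull, so atoms get smaller; moving down, a new shell is opened and atoms get larger.
These span different periods and groups, so the two trends combine.
Be > F: both are in period 2; the period trend gives Be the larger value.
Sb > Be: the two effects oppose for this pair; the down-group effect wins (140 vs 102 pm).
Tabulated atomic radius (pm): Be 102, F 64, Sb 140.
So from smallest to largest: F < Be < Sb.

F < Be < Sb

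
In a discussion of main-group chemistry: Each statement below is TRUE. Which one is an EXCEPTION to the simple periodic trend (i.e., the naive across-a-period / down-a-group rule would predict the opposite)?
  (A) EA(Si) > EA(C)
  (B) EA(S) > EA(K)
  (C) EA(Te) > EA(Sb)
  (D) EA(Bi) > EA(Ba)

(A)

The general trend: electron affinity increases across a period and decreases down a group.
(A) Si (period 3, group 14) vs C (period 2, group 14): the stated order contradicts the simple trend.
(B) S (period 3, group 16) vs K (period 4, group 1): the stated order agrees with the simple trend.
(C) Te (period 5, group 16) vs Sb (period 5, group 15): the stated order agrees with the simple trend.
(D) Bi (period 6, group 15) vs Ba (period 6, group 2): the stated order agrees with the simple trend.
The exception is (A): Si's larger, more diffuse 3p orbitals accept an added electron slightly more readily than C's compact 2p.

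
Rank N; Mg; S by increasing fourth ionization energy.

S < N < Mg

The fourth ionization energy removes an electron from the +3 ion. For each element: N³⁺ still has 2 valence electrons; Mg³⁺ is already 1 electron into the core; S³⁺ still has 3 valence electrons.
Pulling an electron out of a noble-gas core costs far more than removing a remaining valence electron, so Mg sits at the high end of IE_4.
Valence configurations: N³⁺ [He]2s², S³⁺ [Ne]3s²3p¹.
Approximate IE_4 values (kJ/mol): N 7475, Mg 10543, S 4556.
Overall IE_4 order: S < N < Mg.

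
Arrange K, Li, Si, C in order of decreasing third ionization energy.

After 2 electrons have been removed, what remains? K²⁺ is already 1 electron into the core; Li²⁺ is already 1 electron into the core; Si²⁺ still has 2 valence electrons; C²⁺ still has 2 valence electrons.
Usually core removal costs more than valence removal, but here the competition is close: a tightly held n=2 valence electron can cost more to remove than an n=3 core electron, so the actual values have to decide it.
Valence configurations: Si²⁺ [Ne]3s², C²⁺ [He]2s².
Approximate IE_3 values (kJ/mol): K 4420, Li 11815, Si 3232, C 4620.
So the third ionization energies run Si < K < C < Li.

Li, C, K, Si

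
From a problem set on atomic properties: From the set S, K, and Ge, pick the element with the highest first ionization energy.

S is in period 3, group 16; K is in period 4, group 1; Ge is in period 4, group 14.
Across a period the outer electron is held more tightly (higher IE₁); down a group it sits in a higher shell, more shielded, and comes off more easily.
Neither a single period nor a single group — weigh both effects.
Ge > K: Ge lies to the right of K in period 4, so the across-period effect alone puts Ge higher.
S > Ge: both effects reinforce here, so S is clearly the higher of the two.
Approximate values (kJ/mol): S 1000, K 419, Ge 762.
The highest first ionization energy among these belongs to S.

S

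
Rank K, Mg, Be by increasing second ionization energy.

After 1 electron has been removed, what remains? K⁺ is the bare [Ar] core; Mg⁺ still has 1 valence electron; Be⁺ still has 1 valence electron.
Pulling an electron out of a noble-gas core costs far more than removing a remaining valence electron, so K sits at the high end of IE_2.
Valence configurations: Mg⁺ [Ne]3s¹, Be⁺ [He]2s¹.
Tabulated IE_2 (kJ/mol): K 3052, Mg 1451, Be 1757.
Putting it together, IE_2: Mg < Be < K.

Mg, Be, K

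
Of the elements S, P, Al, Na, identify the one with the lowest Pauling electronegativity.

Na is in period 3, group 1; Al is in period 3, group 13; P is in period 3, group 15; S is in period 3, group 16.
EN rises left→right (higher Z_eff, smaller atoms) and falls top→bottom (larger, more shielded atoms).
All lie in period 3, so electronegativity increases left to right.
The lowest Pauling electronegativity among these belongs to Na.

Na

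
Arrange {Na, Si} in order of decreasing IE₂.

Na, Si

After 1 electron has been removed, what remains? Na⁺ is the bare [Ne] core; Si⁺ still has 3 valence electrons.
Core electrons are held far more tightly than valence electrons, so Na tops the IE_2 order.
The numbers (kJ/mol): Na 4562, Si 1577.
Putting it together, IE_2: Si < Na.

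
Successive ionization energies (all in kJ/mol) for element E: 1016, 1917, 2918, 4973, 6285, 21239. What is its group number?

Look for the largest jump between consecutive ionization energies: IE6/IE5 ≈ 3.4, far larger than any earlier ratio.
That jump marks the point where a core electron is being removed. So the atom has 5 valence electrons.
A main-group element with 5 valence electrons is in group 15.

Group 15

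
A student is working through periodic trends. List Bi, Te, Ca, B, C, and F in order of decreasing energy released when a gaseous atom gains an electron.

F, Te, C, Bi, B, Ca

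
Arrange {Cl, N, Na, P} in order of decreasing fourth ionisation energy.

Na, N, Cl, P

IE_4 is the cost of taking one more electron from the +3 cation: Cl³⁺ still has 4 valence electrons; N³⁺ still has 2 valence electrons; Na³⁺ is already 2 electrons into the core; P³⁺ still has 2 valence electrons.
Pulling an electron out of a noble-gas core costs far more than removing a remaining valence electron, so Na sits at the high end of IE_4.
Valence configurations: Cl³⁺ [Ne]3s²3p², N³⁺ [He]2s², P³⁺ [Ne]3s².
Tabulated IE_4 (kJ/mol): Cl 5159, N 7475, Na 9543, P 4964.
So the fourth ionization energies run P < Cl < N < Na.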